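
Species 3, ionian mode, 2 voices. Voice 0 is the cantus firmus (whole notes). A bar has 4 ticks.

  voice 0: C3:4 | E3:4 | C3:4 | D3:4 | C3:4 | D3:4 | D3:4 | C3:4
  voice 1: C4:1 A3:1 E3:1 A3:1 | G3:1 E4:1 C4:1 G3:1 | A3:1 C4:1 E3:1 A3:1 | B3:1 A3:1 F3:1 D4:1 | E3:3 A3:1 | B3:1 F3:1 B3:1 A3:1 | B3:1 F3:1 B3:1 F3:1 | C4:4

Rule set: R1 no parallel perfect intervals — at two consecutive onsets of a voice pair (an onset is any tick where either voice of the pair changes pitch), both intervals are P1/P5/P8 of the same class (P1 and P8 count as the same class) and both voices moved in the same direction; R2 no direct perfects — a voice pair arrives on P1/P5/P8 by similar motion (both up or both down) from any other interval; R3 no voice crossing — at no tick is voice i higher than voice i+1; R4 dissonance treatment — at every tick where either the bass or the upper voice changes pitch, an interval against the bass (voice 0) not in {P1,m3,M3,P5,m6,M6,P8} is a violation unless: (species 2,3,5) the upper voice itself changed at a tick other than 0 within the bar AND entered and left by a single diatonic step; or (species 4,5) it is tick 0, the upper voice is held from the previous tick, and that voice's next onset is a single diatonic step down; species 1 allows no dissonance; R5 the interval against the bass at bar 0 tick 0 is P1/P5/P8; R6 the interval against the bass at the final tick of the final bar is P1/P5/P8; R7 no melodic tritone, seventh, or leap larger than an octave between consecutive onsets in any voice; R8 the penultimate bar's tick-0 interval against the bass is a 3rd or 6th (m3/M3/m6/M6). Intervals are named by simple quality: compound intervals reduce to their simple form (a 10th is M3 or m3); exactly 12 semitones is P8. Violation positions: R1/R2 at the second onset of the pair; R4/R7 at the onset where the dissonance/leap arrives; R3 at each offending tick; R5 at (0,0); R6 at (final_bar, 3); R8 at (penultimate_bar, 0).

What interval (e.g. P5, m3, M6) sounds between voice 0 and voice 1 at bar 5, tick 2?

voice 0=D3 voice 1=B3 -> M6

M6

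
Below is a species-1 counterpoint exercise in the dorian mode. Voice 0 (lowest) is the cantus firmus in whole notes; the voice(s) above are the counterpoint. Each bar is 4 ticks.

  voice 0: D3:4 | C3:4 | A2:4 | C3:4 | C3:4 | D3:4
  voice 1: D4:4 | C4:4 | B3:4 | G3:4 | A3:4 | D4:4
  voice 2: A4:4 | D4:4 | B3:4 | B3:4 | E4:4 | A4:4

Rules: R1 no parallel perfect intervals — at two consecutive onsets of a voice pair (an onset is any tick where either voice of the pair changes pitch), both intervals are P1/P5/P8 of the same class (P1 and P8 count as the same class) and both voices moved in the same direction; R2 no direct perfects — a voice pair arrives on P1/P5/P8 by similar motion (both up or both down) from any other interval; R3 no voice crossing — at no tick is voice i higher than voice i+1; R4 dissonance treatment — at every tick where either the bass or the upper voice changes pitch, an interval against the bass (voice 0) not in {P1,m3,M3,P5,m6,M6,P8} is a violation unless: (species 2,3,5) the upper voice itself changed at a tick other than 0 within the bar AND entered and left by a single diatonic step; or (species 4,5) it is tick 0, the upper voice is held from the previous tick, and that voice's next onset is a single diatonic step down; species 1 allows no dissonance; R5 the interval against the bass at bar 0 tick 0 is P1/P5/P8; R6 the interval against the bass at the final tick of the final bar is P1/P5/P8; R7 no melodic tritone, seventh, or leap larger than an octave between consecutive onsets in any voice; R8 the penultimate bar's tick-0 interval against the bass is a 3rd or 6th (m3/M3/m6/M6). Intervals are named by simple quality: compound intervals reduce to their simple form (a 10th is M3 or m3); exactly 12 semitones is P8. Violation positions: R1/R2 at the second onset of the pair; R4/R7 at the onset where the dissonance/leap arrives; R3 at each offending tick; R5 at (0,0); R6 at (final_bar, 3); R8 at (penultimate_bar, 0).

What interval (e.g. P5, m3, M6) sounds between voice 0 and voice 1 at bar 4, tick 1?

voice 0=C3 voice 1=A3 -> M6

M6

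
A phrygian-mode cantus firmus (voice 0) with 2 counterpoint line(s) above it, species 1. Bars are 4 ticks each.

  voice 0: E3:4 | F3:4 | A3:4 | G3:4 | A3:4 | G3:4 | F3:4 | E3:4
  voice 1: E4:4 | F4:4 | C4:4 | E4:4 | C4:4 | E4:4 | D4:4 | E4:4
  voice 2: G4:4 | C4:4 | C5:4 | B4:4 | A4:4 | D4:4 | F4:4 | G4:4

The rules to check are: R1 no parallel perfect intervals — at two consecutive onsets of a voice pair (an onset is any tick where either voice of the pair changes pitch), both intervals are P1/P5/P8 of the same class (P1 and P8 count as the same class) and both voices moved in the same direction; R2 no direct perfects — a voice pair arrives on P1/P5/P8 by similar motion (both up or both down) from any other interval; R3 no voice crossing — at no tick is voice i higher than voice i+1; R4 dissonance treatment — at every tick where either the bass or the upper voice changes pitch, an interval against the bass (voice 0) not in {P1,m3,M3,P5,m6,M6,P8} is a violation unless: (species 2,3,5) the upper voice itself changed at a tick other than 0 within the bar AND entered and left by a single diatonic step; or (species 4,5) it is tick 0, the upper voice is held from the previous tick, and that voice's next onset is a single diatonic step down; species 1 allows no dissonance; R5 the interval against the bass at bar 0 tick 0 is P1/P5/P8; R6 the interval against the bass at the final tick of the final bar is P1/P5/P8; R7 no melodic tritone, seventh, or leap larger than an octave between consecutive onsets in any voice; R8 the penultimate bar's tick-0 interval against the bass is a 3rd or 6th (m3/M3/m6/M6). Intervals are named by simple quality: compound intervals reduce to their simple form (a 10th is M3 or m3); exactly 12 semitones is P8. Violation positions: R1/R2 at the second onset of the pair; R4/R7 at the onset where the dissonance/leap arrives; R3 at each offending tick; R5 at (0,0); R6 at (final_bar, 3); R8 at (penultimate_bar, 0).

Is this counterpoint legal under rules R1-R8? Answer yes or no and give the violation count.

bar 0: v0=E3 v1=E4 v2=G4 (m3)
bar 1: v0=F3 v1=F4 v2=C4 (P5)
bar 2: v0=A3 v1=C4 v2=C5 (m3)
bar 3: v0=G3 v1=E4 v2=B4 (M3)
bar 4: v0=A3 v1=C4 v2=A4 (P8)
bar 5: v0=G3 v1=E4 v2=D4 (P5)
bar 6: v0=F3 v1=D4 v2=F4 (P8)
bar 7: v0=E3 v1=E4 v2=G4 (m3)
  R5 @ bar0.0: opens on m3
  R1 @ bar1.0: E3/E4 P8 -> F3/F4 P8 similar
  R3 @ bar1.0: F4 above C4
  R3 @ bar1.1: F4 above C4
  R3 @ bar1.2: F4 above C4
  R3 @ bar1.3: F4 above C4
  R2 @ bar5.0: A3/A4 P8 -> G3/D4 P5 similar
  R3 @ bar5.0: E4 above D4
  R3 @ bar5.1: E4 above D4
  R3 @ bar5.2: E4 above D4
  R3 @ bar5.3: E4 above D4
  R8 @ bar6.0: penult P8 not 3rd/6th
  R6 @ bar7.3: closes on m3

No (13 violations)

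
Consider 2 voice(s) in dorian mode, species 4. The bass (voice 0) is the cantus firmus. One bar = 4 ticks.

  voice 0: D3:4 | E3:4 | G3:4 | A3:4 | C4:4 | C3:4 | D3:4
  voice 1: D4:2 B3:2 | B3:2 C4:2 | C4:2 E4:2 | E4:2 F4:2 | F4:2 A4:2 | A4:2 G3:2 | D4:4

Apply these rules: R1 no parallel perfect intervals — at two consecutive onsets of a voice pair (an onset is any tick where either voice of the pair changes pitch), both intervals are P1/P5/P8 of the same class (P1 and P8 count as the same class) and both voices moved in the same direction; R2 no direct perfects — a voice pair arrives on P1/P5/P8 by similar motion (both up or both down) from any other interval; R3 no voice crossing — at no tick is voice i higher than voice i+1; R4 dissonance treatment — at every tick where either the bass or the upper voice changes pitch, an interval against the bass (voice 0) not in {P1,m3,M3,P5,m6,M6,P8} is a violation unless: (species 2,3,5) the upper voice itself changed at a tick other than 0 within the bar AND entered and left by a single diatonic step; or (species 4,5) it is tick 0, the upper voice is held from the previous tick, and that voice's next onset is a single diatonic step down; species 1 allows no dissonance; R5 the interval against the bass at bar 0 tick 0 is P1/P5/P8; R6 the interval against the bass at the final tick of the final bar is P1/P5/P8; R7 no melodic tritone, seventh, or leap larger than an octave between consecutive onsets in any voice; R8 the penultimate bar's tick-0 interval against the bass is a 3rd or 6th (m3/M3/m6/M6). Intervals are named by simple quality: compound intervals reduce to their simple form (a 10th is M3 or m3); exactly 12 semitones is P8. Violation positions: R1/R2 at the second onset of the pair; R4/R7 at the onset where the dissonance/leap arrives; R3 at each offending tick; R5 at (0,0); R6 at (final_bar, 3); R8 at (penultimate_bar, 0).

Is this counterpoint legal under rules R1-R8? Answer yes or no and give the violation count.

bar 0: v0=D3 v1=D4 (P8)
bar 1: v0=E3 v1=B3 (P5)
bar 2: v0=G3 v1=C4 (P4)
bar 3: v0=A3 v1=E4 (P5)
bar 4: v0=C4 v1=F4 (P4)
bar 5: v0=C3 v1=A4 (M6)
bar 6: v0=D3 v1=D4 (P8)
  R4 @ bar2.0: G3/C4 P4 untreated
  R4 @ bar4.0: C4/F4 P4 untreated
  R7 @ bar5.2: A4->G3 leap 14st
  R2 @ bar6.0: C3/G3 P5 -> D3/D4 P8 similar

No (4 violations)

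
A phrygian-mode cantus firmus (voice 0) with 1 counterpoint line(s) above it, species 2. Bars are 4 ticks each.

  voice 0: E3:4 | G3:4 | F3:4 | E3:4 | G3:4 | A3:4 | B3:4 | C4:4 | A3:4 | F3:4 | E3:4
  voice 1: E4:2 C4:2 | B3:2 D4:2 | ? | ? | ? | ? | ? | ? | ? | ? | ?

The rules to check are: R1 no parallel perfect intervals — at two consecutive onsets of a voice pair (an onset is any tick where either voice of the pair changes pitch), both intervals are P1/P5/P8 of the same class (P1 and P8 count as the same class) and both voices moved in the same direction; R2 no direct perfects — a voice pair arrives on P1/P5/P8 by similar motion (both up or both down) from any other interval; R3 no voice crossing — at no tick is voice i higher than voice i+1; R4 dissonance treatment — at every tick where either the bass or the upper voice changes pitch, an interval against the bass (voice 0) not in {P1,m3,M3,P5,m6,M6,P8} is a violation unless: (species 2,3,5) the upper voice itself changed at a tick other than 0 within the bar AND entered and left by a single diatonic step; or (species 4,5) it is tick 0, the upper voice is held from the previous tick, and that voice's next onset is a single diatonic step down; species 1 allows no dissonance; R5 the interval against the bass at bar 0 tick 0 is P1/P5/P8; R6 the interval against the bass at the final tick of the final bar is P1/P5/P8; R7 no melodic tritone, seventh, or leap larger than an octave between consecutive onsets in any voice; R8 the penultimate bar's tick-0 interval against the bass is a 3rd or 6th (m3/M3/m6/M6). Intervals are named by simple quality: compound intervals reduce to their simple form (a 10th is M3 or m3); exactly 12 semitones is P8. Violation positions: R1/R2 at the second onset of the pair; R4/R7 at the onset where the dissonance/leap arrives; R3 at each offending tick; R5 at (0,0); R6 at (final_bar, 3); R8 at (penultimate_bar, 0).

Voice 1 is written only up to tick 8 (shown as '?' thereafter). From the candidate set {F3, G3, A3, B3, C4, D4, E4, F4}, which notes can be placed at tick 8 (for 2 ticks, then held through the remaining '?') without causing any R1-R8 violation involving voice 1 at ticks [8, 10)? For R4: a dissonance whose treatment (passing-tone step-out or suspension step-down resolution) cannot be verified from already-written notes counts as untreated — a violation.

F3: violates R2
G3: violates R4
A3: legal
B3: violates R4
C4: violates R1
D4: legal
E4: violates R4
F4: legal

{A3, D4, F4}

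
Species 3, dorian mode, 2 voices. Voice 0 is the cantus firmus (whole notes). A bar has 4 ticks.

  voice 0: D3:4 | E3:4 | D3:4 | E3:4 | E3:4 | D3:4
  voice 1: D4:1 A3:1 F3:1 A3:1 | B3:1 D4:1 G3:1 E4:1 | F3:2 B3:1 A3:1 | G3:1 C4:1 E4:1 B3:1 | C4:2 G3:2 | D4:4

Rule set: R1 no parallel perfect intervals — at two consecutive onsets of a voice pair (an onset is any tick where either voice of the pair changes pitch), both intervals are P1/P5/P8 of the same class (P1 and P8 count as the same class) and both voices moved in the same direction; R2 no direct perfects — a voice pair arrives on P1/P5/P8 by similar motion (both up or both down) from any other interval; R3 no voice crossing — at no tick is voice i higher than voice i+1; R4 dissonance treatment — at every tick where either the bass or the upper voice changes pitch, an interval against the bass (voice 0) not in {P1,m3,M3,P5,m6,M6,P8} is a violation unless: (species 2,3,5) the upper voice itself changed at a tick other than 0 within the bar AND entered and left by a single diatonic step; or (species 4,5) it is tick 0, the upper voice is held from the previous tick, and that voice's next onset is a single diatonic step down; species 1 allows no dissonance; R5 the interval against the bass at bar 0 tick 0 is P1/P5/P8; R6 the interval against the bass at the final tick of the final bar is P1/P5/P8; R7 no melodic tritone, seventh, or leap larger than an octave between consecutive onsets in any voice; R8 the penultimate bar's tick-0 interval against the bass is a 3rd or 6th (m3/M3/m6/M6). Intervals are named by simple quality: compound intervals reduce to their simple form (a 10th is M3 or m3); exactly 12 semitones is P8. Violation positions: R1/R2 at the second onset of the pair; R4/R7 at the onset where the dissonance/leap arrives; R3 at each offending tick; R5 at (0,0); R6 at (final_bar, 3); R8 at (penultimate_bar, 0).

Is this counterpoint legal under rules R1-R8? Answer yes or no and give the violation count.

bar 0: v0=D3 v1=D4 (P8)
bar 1: v0=E3 v1=B3 (P5)
bar 2: v0=D3 v1=F3 (m3)
bar 3: v0=E3 v1=G3 (m3)
bar 4: v0=E3 v1=C4 (m6)
bar 5: v0=D3 v1=D4 (P8)
  R1 @ bar1.0: D3/A3 P5 -> E3/B3 P5 similar
  R4 @ bar1.1: E3/D4 m7 untreated
  R7 @ bar2.0: E4->F3 leap 11st
  R7 @ bar2.2: F3->B3 leap 6st

No (4 violations)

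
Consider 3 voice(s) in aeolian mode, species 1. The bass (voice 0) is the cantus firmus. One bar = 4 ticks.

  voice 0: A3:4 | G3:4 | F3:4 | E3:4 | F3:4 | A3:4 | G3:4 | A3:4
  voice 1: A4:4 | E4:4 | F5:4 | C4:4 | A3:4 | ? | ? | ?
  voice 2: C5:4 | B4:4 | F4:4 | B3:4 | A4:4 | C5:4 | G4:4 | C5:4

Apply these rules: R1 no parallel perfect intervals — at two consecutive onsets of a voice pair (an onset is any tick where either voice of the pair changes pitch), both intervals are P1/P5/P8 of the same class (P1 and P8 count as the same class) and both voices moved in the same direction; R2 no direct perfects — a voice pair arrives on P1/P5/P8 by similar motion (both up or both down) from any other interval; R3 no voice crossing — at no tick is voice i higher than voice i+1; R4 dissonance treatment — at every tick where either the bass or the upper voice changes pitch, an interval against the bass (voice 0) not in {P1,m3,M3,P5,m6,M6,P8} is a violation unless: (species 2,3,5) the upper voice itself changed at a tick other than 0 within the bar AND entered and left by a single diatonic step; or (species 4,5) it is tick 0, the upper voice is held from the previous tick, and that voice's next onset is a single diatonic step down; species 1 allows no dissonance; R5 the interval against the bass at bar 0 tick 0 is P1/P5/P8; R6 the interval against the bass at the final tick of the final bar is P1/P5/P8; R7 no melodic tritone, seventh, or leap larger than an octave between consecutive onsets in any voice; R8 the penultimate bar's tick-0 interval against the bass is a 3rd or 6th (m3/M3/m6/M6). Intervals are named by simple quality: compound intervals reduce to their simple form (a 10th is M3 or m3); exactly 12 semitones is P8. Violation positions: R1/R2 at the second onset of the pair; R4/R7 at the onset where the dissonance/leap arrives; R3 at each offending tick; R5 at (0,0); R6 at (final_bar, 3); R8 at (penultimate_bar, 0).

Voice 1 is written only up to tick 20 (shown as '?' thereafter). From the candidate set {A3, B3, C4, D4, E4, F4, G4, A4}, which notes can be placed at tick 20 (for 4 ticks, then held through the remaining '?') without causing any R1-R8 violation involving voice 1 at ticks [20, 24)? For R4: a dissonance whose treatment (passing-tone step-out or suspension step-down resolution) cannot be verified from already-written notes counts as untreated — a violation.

{A3}

A3: legal
B3: violates R4
C4: violates R1
D4: violates R4
E4: violates R2
F4: violates R2
G4: violates R4,R7
A4: violates R2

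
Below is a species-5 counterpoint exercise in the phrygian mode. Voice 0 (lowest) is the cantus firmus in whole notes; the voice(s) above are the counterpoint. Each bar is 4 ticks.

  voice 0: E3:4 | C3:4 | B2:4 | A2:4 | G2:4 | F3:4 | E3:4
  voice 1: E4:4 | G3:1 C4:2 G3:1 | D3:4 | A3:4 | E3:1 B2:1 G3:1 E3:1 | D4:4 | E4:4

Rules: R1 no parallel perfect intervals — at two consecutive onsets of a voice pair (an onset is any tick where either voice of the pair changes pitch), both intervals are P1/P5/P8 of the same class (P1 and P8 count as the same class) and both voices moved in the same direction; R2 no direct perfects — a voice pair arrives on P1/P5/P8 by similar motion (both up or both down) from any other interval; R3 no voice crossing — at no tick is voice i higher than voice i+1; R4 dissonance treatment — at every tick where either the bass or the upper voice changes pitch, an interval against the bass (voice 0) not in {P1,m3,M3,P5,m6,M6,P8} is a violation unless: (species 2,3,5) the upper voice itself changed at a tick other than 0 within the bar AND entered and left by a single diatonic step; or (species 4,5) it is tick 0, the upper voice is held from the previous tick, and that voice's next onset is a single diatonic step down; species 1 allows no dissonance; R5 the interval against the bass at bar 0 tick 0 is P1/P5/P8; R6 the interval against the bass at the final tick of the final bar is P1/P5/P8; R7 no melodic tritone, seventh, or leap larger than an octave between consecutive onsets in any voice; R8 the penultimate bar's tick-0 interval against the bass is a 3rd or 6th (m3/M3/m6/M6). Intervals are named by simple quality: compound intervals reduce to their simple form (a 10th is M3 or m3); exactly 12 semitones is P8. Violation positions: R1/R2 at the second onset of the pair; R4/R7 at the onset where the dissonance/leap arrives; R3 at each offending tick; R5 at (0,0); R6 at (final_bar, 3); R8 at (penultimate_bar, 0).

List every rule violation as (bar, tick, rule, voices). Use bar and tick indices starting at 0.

bar 0: v0=E3 v1=E4 downbeat P8
bar 1: v0=C3 v1=G3 downbeat P5
bar 2: v0=B2 v1=D3 downbeat m3
bar 3: v0=A2 v1=A3 downbeat P8
bar 4: v0=G2 v1=E3 downbeat M6
bar 5: v0=F3 v1=D4 downbeat M6
bar 6: v0=E3 v1=E4 downbeat P8
  -> R2 @ bar 1 tick 0 v(0, 1): E3/E4 P8 -> C3/G3 P5 similar
  -> R7 @ bar 5 tick 0 v(0,): G2->F3 leap 10st
  -> R7 @ bar 5 tick 0 v(1,): E3->D4 leap 10st

(1, 0, R2, (0, 1))
(5, 0, R7, (0,))
(5, 0, R7, (1,))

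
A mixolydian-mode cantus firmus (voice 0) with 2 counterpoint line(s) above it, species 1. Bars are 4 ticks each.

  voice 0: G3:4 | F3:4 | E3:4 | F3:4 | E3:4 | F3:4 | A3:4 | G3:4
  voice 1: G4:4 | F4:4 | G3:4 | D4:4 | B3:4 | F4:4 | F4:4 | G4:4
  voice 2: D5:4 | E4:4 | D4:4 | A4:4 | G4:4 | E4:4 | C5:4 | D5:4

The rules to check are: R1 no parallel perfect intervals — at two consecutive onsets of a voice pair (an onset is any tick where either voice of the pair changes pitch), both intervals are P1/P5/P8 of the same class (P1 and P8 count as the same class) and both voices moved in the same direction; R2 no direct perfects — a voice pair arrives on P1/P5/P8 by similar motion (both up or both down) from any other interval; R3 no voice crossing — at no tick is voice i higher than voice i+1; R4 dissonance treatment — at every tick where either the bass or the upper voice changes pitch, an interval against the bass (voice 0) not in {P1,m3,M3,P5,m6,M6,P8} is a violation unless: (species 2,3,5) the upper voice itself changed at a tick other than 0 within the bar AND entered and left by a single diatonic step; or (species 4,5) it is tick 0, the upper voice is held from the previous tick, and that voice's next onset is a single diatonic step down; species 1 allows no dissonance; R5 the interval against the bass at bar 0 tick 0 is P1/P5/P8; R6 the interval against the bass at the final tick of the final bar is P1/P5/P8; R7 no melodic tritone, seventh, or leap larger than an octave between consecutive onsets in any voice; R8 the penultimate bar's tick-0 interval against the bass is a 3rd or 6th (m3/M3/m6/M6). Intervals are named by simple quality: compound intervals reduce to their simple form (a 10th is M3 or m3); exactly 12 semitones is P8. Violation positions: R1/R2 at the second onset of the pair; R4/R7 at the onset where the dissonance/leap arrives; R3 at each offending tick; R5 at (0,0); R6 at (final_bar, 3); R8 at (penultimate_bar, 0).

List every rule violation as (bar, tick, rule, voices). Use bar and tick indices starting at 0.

bar 0: v0=G3 v1=G4 v2=D5 downbeat P5
bar 1: v0=F3 v1=F4 v2=E4 downbeat M7
bar 2: v0=E3 v1=G3 v2=D4 downbeat m7
bar 3: v0=F3 v1=D4 v2=A4 downbeat M3
bar 4: v0=E3 v1=B3 v2=G4 downbeat m3
bar 5: v0=F3 v1=F4 v2=E4 downbeat M7
bar 6: v0=A3 v1=F4 v2=C5 downbeat m3
bar 7: v0=G3 v1=G4 v2=D5 downbeat P5
  -> R1 @ bar 1 tick 0 v(0, 1): G3/G4 P8 -> F3/F4 P8 similar
  -> R3 @ bar 1 tick 0 v(1, 2): F4 above E4
  -> R4 @ bar 1 tick 0 v(0, 2): F3/E4 M7 untreated
  -> R7 @ bar 1 tick 0 v(2,): D5->E4 leap 10st
  -> R3 @ bar 1 tick 1 v(1, 2): F4 above E4
  -> R3 @ bar 1 tick 2 v(1, 2): F4 above E4
  -> R3 @ bar 1 tick 3 v(1, 2): F4 above E4
  -> R2 @ bar 2 tick 0 v(1, 2): F4/E4 m2 -> G3/D4 P5 similar
  -> R4 @ bar 2 tick 0 v(0, 2): E3/D4 m7 untreated
  -> R7 @ bar 2 tick 0 v(1,): F4->G3 leap 10st
  -> R1 @ bar 3 tick 0 v(1, 2): G3/D4 P5 -> D4/A4 P5 similar
  -> R2 @ bar 4 tick 0 v(0, 1): F3/D4 M6 -> E3/B3 P5 similar
  -> R2 @ bar 5 tick 0 v(0, 1): E3/B3 P5 -> F3/F4 P8 similar
  -> R3 @ bar 5 tick 0 v(1, 2): F4 above E4
  -> R4 @ bar 5 tick 0 v(0, 2): F3/E4 M7 untreated
  -> R7 @ bar 5 tick 0 v(1,): B3->F4 leap 6st
  -> R3 @ bar 5 tick 1 v(1, 2): F4 above E4
  -> R3 @ bar 5 tick 2 v(1, 2): F4 above E4
  -> R3 @ bar 5 tick 3 v(1, 2): F4 above E4
  -> R1 @ bar 7 tick 0 v(1, 2): F4/C5 P5 -> G4/D5 P5 similar

(1, 0, R1, (0, 1))
(1, 0, R3, (1, 2))
(1, 0, R4, (0, 2))
(1, 0, R7, (2,))
(1, 1, R3, (1, 2))
(1, 2, R3, (1, 2))
(1, 3, R3, (1, 2))
(2, 0, R2, (1, 2))
(2, 0, R4, (0, 2))
(2, 0, R7, (1,))
(3, 0, R1, (1, 2))
(4, 0, R2, (0, 1))
(5, 0, R2, (0, 1))
(5, 0, R3, (1, 2))
(5, 0, R4, (0, 2))
(5, 0, R7, (1,))
(5, 1, R3, (1, 2))
(5, 2, R3, (1, 2))
(5, 3, R3, (1, 2))
(7, 0, R1, (1, 2))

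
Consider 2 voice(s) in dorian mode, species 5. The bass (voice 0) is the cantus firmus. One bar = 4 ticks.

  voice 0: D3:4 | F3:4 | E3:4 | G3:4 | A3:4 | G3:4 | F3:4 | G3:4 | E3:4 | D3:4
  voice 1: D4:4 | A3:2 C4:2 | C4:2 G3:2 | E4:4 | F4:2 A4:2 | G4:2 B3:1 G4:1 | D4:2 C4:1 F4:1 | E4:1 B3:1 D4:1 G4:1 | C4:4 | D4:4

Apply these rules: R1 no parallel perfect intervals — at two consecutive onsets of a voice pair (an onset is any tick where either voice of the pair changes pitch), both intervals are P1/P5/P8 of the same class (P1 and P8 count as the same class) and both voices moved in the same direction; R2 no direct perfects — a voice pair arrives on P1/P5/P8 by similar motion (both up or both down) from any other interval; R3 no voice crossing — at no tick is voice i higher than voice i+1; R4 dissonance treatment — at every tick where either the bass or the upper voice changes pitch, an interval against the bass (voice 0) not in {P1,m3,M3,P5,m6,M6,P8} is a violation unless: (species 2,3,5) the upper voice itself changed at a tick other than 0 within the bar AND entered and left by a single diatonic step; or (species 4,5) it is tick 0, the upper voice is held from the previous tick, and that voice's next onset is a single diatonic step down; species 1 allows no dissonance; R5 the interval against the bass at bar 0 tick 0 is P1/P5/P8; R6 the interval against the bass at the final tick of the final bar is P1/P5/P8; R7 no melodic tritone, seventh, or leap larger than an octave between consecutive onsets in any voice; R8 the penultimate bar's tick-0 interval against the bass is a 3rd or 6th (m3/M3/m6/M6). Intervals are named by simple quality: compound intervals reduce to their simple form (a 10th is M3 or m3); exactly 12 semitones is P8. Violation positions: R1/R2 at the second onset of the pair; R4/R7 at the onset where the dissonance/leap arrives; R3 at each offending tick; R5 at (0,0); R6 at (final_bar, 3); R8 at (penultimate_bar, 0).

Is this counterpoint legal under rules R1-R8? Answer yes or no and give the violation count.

No (1 violations)

bar 0: v0=D3 v1=D4 (P8)
bar 1: v0=F3 v1=A3 (M3)
bar 2: v0=E3 v1=C4 (m6)
bar 3: v0=G3 v1=E4 (M6)
bar 4: v0=A3 v1=F4 (m6)
bar 5: v0=G3 v1=G4 (P8)
bar 6: v0=F3 v1=D4 (M6)
bar 7: v0=G3 v1=E4 (M6)
bar 8: v0=E3 v1=C4 (m6)
bar 9: v0=D3 v1=D4 (P8)
  R1 @ bar5.0: A3/A4 P8 -> G3/G4 P8 similar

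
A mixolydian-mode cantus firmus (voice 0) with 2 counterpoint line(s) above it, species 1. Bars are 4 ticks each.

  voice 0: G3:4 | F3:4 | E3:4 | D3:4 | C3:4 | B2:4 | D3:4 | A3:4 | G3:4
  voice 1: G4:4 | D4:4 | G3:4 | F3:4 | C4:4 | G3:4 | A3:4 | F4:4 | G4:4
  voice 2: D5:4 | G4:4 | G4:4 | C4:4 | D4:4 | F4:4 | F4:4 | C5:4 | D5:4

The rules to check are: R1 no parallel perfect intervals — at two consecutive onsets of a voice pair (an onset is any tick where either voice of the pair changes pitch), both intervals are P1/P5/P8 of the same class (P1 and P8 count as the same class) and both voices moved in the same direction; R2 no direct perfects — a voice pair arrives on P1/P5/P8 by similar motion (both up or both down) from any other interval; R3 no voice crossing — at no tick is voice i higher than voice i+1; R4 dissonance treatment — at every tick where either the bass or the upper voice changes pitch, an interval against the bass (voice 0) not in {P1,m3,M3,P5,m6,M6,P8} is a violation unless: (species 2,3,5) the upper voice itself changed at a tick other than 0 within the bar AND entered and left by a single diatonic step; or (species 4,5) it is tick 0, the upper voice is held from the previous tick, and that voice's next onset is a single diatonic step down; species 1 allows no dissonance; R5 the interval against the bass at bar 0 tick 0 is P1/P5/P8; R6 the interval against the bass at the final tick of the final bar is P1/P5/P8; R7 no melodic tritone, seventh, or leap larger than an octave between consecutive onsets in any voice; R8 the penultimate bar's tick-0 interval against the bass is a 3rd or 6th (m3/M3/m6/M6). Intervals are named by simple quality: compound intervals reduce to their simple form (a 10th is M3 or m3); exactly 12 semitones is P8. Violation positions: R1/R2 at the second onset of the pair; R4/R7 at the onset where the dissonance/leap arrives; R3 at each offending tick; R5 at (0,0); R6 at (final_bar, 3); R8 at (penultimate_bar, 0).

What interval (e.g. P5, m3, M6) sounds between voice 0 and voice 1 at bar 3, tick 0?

voice 0=D3 voice 1=F3 -> m3

m3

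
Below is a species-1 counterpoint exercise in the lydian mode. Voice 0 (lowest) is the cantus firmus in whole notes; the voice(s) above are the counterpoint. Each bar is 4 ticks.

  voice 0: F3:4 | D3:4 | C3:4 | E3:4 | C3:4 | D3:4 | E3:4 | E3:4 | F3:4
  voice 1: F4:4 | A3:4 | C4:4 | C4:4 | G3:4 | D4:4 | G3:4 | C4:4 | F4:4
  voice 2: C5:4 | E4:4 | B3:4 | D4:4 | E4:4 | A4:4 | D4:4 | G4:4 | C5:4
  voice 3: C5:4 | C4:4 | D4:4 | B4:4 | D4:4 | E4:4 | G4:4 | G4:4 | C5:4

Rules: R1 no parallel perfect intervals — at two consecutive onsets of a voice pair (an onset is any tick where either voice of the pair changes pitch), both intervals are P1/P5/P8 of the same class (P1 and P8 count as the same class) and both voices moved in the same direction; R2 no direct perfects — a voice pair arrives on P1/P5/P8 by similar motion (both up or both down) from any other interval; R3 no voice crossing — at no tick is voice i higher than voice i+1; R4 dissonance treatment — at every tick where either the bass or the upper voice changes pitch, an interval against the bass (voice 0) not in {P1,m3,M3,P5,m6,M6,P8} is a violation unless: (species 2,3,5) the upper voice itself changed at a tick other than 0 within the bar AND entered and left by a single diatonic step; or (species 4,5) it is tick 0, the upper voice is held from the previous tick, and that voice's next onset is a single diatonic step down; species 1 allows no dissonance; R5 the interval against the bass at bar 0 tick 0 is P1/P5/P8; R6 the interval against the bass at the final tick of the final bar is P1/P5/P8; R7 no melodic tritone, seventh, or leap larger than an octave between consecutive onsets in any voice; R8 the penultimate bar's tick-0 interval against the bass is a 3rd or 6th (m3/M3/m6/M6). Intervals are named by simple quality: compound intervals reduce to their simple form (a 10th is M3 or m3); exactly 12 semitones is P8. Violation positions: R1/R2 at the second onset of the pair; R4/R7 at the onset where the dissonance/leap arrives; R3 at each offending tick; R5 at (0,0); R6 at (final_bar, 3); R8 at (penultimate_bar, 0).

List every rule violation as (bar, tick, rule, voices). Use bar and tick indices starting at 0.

(1, 0, R1, (1, 2))
(1, 0, R2, (0, 1))
(1, 0, R3, (2, 3))
(1, 0, R4, (0, 2))
(1, 0, R4, (0, 3))
(1, 1, R3, (2, 3))
(1, 2, R3, (2, 3))
(1, 3, R3, (2, 3))
(2, 0, R3, (1, 2))
(2, 0, R4, (0, 2))
(2, 0, R4, (0, 3))
(2, 1, R3, (1, 2))
(2, 2, R3, (1, 2))
(2, 3, R3, (1, 2))
(3, 0, R2, (0, 3))
(3, 0, R4, (0, 2))
(4, 0, R2, (0, 1))
(4, 0, R2, (1, 3))
(4, 0, R3, (2, 3))
(4, 0, R4, (0, 3))
(4, 1, R3, (2, 3))
(4, 2, R3, (2, 3))
(4, 3, R3, (2, 3))
(5, 0, R2, (0, 1))
(5, 0, R2, (0, 2))
(5, 0, R2, (1, 2))
(5, 0, R3, (2, 3))
(5, 0, R4, (0, 3))
(5, 1, R3, (2, 3))
(5, 2, R3, (2, 3))
(5, 3, R3, (2, 3))
(6, 0, R1, (1, 2))
(6, 0, R4, (0, 2))
(7, 0, R1, (1, 2))
(8, 0, R1, (1, 2))
(8, 0, R1, (1, 3))
(8, 0, R1, (2, 3))
(8, 0, R2, (0, 1))
(8, 0, R2, (0, 2))
(8, 0, R2, (0, 3))

bar 0: v0=F3 v1=F4 v2=C5 v3=C5 downbeat P5
bar 1: v0=D3 v1=A3 v2=E4 v3=C4 downbeat m7
bar 2: v0=C3 v1=C4 v2=B3 v3=D4 downbeat M2
bar 3: v0=E3 v1=C4 v2=D4 v3=B4 downbeat P5
bar 4: v0=C3 v1=G3 v2=E4 v3=D4 downbeat M2
bar 5: v0=D3 v1=D4 v2=A4 v3=E4 downbeat M2
bar 6: v0=E3 v1=G3 v2=D4 v3=G4 downbeat m3
bar 7: v0=E3 v1=C4 v2=G4 v3=G4 downbeat m3
bar 8: v0=F3 v1=F4 v2=C5 v3=C5 downbeat P5
  -> R1 @ bar 1 tick 0 v(1, 2): F4/C5 P5 -> A3/E4 P5 similar
  -> R2 @ bar 1 tick 0 v(0, 1): F3/F4 P8 -> D3/A3 P5 similar
  -> R3 @ bar 1 tick 0 v(2, 3): E4 above C4
  -> R4 @ bar 1 tick 0 v(0, 2): D3/E4 M2 untreated
  -> R4 @ bar 1 tick 0 v(0, 3): D3/C4 m7 untreated
  -> R3 @ bar 1 tick 1 v(2, 3): E4 above C4
  -> R3 @ bar 1 tick 2 v(2, 3): E4 above C4
  -> R3 @ bar 1 tick 3 v(2, 3): E4 above C4
  -> R3 @ bar 2 tick 0 v(1, 2): C4 above B3
  -> R4 @ bar 2 tick 0 v(0, 2): C3/B3 M7 untreated
  -> R4 @ bar 2 tick 0 v(0, 3): C3/D4 M2 untreated
  -> R3 @ bar 2 tick 1 v(1, 2): C4 above B3
  -> R3 @ bar 2 tick 2 v(1, 2): C4 above B3
  -> R3 @ bar 2 tick 3 v(1, 2): C4 above B3
  -> R2 @ bar 3 tick 0 v(0, 3): C3/D4 M2 -> E3/B4 P5 similar
  -> R4 @ bar 3 tick 0 v(0, 2): E3/D4 m7 untreated
  -> R2 @ bar 4 tick 0 v(0, 1): E3/C4 m6 -> C3/G3 P5 similar
  -> R2 @ bar 4 tick 0 v(1, 3): C4/B4 M7 -> G3/D4 P5 similar
  -> R3 @ bar 4 tick 0 v(2, 3): E4 above D4
  -> R4 @ bar 4 tick 0 v(0, 3): C3/D4 M2 untreated
  -> R3 @ bar 4 tick 1 v(2, 3): E4 above D4
  -> R3 @ bar 4 tick 2 v(2, 3): E4 above D4
  -> R3 @ bar 4 tick 3 v(2, 3): E4 above D4
  -> R2 @ bar 5 tick 0 v(0, 1): C3/G3 P5 -> D3/D4 P8 similar
  -> R2 @ bar 5 tick 0 v(0, 2): C3/E4 M3 -> D3/A4 P5 similar
  -> R2 @ bar 5 tick 0 v(1, 2): G3/E4 M6 -> D4/A4 P5 similar
  -> R3 @ bar 5 tick 0 v(2, 3): A4 above E4
  -> R4 @ bar 5 tick 0 v(0, 3): D3/E4 M2 untreated
  -> R3 @ bar 5 tick 1 v(2, 3): A4 above E4
  -> R3 @ bar 5 tick 2 v(2, 3): A4 above E4
  -> R3 @ bar 5 tick 3 v(2, 3): A4 above E4
  -> R1 @ bar 6 tick 0 v(1, 2): D4/A4 P5 -> G3/D4 P5 similar
  -> R4 @ bar 6 tick 0 v(0, 2): E3/D4 m7 untreated
  -> R1 @ bar 7 tick 0 v(1, 2): G3/D4 P5 -> C4/G4 P5 similar
  -> R1 @ bar 8 tick 0 v(1, 2): C4/G4 P5 -> F4/C5 P5 similar
  -> R1 @ bar 8 tick 0 v(1, 3): C4/G4 P5 -> F4/C5 P5 similar
  -> R1 @ bar 8 tick 0 v(2, 3): G4/G4 P1 -> C5/C5 P1 similar
  -> R2 @ bar 8 tick 0 v(0, 1): E3/C4 m6 -> F3/F4 P8 similar
  -> R2 @ bar 8 tick 0 v(0, 2): E3/G4 m3 -> F3/C5 P5 similar
  -> R2 @ bar 8 tick 0 v(0, 3): E3/G4 m3 -> F3/C5 P5 similar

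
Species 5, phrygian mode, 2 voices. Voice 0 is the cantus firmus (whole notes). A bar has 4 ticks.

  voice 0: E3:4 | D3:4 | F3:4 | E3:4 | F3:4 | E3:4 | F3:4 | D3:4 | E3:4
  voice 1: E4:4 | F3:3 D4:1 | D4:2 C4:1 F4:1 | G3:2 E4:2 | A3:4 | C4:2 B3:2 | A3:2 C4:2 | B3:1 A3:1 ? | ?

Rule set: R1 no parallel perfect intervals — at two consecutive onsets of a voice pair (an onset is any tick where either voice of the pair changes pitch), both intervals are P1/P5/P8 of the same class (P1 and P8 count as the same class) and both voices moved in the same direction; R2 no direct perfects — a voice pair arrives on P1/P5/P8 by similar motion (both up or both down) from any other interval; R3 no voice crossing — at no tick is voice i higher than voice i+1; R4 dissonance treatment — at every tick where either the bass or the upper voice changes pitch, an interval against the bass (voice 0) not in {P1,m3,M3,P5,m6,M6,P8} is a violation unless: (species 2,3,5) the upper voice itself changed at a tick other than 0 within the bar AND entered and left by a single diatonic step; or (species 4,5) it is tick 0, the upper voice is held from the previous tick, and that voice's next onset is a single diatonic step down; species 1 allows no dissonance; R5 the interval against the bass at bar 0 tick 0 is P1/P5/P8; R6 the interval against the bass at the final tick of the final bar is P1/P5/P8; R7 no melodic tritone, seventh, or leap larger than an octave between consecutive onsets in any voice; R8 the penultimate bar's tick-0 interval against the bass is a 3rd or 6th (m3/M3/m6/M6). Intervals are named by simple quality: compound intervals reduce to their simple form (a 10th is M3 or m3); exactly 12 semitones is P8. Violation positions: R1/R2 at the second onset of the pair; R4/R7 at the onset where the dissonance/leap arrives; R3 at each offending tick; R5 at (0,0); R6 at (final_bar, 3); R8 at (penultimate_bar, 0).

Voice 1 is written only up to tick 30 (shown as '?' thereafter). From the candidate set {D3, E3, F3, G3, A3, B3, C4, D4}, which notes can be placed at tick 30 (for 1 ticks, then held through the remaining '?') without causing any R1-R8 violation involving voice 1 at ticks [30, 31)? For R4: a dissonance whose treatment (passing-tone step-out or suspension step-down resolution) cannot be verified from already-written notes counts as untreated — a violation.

D3: legal
E3: violates R4
F3: legal
G3: violates R4
A3: legal
B3: legal
C4: violates R4
D4: legal

{A3, B3, D3, D4, F3}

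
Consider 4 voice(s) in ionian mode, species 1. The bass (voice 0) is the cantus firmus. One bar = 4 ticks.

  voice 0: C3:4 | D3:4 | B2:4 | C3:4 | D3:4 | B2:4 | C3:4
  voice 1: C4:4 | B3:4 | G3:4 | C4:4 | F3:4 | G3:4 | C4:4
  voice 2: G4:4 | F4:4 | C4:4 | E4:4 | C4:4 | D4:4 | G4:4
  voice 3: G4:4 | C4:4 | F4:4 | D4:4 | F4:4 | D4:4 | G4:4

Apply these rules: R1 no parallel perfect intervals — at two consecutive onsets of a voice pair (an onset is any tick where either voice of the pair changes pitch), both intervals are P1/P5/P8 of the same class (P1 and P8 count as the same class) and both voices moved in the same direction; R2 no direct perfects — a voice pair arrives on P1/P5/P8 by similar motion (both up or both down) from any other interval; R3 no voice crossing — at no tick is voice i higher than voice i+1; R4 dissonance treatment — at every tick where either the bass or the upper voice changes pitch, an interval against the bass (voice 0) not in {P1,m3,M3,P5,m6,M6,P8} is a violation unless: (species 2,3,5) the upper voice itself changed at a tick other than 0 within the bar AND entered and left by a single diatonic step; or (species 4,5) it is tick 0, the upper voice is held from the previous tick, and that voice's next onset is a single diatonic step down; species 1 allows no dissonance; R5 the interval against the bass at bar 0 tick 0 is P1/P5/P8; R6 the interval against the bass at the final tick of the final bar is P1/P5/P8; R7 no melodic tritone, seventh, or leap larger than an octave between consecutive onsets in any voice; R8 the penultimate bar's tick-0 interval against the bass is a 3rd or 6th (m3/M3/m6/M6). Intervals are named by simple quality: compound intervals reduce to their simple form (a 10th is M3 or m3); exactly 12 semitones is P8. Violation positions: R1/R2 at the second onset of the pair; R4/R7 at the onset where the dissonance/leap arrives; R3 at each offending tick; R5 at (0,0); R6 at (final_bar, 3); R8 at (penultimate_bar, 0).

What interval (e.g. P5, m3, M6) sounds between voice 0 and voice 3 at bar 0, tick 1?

voice 0=C3 voice 3=G4 -> P5

P5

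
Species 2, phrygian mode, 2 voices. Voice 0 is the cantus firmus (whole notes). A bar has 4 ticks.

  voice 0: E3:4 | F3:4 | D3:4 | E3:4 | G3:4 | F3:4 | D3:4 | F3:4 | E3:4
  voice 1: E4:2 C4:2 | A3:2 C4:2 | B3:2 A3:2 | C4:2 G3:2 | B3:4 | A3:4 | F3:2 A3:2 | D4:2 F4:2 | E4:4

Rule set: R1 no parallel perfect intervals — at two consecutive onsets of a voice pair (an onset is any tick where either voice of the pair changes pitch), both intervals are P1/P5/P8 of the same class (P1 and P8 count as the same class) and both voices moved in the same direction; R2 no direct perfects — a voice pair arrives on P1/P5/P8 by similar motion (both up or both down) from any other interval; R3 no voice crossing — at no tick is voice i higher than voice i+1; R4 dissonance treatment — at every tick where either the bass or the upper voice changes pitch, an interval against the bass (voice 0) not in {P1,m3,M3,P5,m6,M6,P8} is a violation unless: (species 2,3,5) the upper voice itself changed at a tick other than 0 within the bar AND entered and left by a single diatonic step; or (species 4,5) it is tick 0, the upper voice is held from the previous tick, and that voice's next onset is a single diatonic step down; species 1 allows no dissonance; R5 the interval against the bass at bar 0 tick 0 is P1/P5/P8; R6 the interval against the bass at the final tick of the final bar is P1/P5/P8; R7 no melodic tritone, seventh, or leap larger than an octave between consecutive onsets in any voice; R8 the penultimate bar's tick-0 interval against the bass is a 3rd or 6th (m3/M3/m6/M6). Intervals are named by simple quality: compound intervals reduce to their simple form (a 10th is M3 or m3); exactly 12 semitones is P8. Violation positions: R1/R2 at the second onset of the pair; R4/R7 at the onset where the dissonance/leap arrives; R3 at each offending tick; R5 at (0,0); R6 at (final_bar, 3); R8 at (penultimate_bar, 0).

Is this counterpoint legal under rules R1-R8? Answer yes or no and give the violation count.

No (1 violations)

bar 0: v0=E3 v1=E4 (P8)
bar 1: v0=F3 v1=A3 (M3)
bar 2: v0=D3 v1=B3 (M6)
bar 3: v0=E3 v1=C4 (m6)
bar 4: v0=G3 v1=B3 (M3)
bar 5: v0=F3 v1=A3 (M3)
bar 6: v0=D3 v1=F3 (m3)
bar 7: v0=F3 v1=D4 (M6)
bar 8: v0=E3 v1=E4 (P8)
  R1 @ bar8.0: F3/F4 P8 -> E3/E4 P8 similar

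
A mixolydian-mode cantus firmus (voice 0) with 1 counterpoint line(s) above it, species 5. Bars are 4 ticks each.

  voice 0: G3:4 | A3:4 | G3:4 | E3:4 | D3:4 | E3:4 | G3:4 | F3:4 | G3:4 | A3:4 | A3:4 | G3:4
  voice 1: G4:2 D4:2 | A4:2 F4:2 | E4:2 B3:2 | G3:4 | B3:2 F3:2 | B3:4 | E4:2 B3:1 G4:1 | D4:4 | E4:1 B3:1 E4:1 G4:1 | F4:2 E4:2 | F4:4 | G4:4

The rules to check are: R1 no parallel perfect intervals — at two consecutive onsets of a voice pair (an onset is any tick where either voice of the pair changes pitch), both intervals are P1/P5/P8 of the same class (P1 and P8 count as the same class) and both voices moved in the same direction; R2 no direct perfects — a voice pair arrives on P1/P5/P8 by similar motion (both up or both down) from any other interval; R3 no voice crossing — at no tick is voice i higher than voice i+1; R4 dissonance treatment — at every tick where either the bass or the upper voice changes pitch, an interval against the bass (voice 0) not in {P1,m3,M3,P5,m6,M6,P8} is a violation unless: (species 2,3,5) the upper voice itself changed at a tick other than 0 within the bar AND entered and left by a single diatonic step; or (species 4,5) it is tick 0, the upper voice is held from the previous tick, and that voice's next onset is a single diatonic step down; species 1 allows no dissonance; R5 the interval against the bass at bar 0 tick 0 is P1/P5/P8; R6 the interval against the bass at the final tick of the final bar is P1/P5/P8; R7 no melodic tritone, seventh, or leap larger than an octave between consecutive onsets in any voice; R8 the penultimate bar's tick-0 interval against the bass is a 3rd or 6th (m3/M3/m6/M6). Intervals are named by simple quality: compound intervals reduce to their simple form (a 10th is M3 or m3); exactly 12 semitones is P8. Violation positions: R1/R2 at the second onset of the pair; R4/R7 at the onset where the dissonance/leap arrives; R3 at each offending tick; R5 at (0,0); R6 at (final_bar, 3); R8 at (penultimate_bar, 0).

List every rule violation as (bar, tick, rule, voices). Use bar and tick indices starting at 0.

bar 0: v0=G3 v1=G4 downbeat P8
bar 1: v0=A3 v1=A4 downbeat P8
bar 2: v0=G3 v1=E4 downbeat M6
bar 3: v0=E3 v1=G3 downbeat m3
bar 4: v0=D3 v1=B3 downbeat M6
bar 5: v0=E3 v1=B3 downbeat P5
bar 6: v0=G3 v1=E4 downbeat M6
bar 7: v0=F3 v1=D4 downbeat M6
bar 8: v0=G3 v1=E4 downbeat M6
bar 9: v0=A3 v1=F4 downbeat m6
bar 10: v0=A3 v1=F4 downbeat m6
bar 11: v0=G3 v1=G4 downbeat P8
  -> R2 @ bar 1 tick 0 v(0, 1): G3/D4 P5 -> A3/A4 P8 similar
  -> R7 @ bar 4 tick 2 v(1,): B3->F3 leap 6st
  -> R2 @ bar 5 tick 0 v(0, 1): D3/F3 m3 -> E3/B3 P5 similar
  -> R7 @ bar 5 tick 0 v(1,): F3->B3 leap 6st

(1, 0, R2, (0, 1))
(4, 2, R7, (1,))
(5, 0, R2, (0, 1))
(5, 0, R7, (1,))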